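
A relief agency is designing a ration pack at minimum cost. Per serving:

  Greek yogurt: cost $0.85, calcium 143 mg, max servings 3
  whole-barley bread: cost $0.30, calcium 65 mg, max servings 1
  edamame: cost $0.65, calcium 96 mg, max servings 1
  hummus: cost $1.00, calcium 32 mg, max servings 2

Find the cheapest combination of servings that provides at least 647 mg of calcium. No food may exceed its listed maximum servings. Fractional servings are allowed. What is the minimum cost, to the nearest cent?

$5.28

Cost per mg of calcium: whole-barley bread $0.0046, Greek yogurt $0.0059, edamame $0.0068, hummus $0.0312.
Take 1 serving of whole-barley bread: +65.0 mg calcium for $0.30 (total $0.30, still need 582.0 mg).
Take 3 servings of Greek yogurt: +429.0 mg calcium for $2.55 (total $2.85, still need 153.0 mg).
Take 1 serving of edamame: +96.0 mg calcium for $0.65 (total $3.50, still need 57.0 mg).
Take 1.781 servings of hummus: +57.0 mg calcium for $1.78 (total $5.28, still need 0.0 mg).
Filling from the cheapest source first is optimal under one linear minimum: $5.28.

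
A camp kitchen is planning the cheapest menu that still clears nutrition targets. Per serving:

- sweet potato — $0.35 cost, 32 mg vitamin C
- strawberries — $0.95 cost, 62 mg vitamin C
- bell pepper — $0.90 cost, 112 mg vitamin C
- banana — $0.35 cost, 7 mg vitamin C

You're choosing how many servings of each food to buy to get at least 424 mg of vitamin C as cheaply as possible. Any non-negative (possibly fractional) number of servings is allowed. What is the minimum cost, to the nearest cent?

$3.41

Cost per mg of vitamin C: bell pepper $0.0080, sweet potato $0.0109, strawberries $0.0153, banana $0.0500.
With no serving limits, use only bell pepper: 424 mg / 112 mg = 3.786 servings × $0.90 = $3.41.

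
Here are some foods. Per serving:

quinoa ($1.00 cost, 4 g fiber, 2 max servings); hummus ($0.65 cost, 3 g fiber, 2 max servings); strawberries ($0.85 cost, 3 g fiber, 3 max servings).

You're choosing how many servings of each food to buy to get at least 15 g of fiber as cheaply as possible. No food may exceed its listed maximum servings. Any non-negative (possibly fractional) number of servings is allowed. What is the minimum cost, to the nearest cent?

$3.58

Cost per g of fiber: hummus $0.2167, quinoa $0.2500, strawberries $0.2833.
Take 2 servings of hummus: +6.0 g fiber for $1.30 (total $1.30, still need 9.0 g).
Take 2 servings of quinoa: +8.0 g fiber for $2.00 (total $3.30, still need 1.0 g).
Take 0.3333 servings of strawberries: +1.0 g fiber for $0.28 (total $3.58, still need 0.0 g).
Filling from the cheapest source first is optimal under one linear minimum: $3.58.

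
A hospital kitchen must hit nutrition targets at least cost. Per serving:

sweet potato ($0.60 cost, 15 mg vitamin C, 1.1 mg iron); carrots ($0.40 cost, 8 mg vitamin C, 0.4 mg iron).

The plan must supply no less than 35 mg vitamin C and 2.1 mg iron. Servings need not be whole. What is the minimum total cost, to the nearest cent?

Two binding constraints pin down two serving amounts, so the optimal mix uses at most two foods. The candidates are each food alone (scaled to the tighter of vitamin C/iron) and each pair with both constraints tight.
sweet potato only: max(35/15, 2.1/1.1) = 2.333 servings → $1.40.
carrots only: max(35/8, 2.1/0.4) = 5.25 servings → $2.10.
sweet potato + carrots with both tight: 1 serving and 2.5 servings → $1.60.
The minimum over all feasible corners is $1.40.

$1.40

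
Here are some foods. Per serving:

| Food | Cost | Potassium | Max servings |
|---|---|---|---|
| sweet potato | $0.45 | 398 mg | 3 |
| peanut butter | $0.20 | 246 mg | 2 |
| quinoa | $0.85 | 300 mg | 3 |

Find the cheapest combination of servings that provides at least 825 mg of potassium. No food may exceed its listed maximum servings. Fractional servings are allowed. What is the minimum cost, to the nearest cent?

Cost per mg of potassium: peanut butter $0.0008, sweet potato $0.0011, quinoa $0.0028.
Take 2 servings of peanut butter: +492.0 mg potassium for $0.40 (total $0.40, still need 333.0 mg).
Take 0.8367 servings of sweet potato: +333.0 mg potassium for $0.38 (total $0.78, still need 0.0 mg).
Greedy by cheapest-per-mg is optimal for a single linear constraint, so the minimum cost is $0.78.

$0.78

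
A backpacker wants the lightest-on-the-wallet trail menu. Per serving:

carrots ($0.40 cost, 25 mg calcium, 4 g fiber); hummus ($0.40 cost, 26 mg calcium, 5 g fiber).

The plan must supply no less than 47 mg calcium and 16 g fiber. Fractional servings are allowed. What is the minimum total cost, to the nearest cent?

$1.28

At the optimum either one food covers both requirements or two foods hit both targets exactly; no other combination can be cheaper.
carrots only: max(47/25, 16/4) = 4 servings → $1.60.
hummus only: max(47/26, 16/5) = 3.2 servings → $1.28.
carrots + hummus: the both-tight solution has a negative serving — not a feasible corner.
Cheapest feasible corner: $1.28.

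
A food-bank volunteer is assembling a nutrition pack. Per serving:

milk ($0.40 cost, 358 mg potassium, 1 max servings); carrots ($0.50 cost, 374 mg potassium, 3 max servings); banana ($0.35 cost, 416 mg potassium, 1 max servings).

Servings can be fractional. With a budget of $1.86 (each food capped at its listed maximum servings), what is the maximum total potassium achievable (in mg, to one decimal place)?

Potassium per dollar: banana 1189, milk 895, carrots 748.
Take 1 serving of banana: spends $0.35, +416.0 mg potassium (running total 416.0 mg).
Take 1 serving of milk: spends $0.40, +358.0 mg potassium (running total 774.0 mg).
Take 2.22 servings of carrots: spends $1.11, +830.3 mg potassium (running total 1604.3 mg).
Greedy by best ratio exhausts the cost allowance optimally: 1604.3 mg.

1604.3 mg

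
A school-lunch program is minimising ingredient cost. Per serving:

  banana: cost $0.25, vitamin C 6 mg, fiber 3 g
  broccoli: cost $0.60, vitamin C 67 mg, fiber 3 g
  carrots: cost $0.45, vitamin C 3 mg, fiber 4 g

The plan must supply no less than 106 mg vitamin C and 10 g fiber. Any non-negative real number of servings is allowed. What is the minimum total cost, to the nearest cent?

With two linear requirements the optimum uses one or two foods; enumerate the corners.
banana only: max(106/6, 10/3) = 17.67 servings → $4.42.
broccoli only: max(106/67, 10/3) = 3.333 servings → $2.00.
carrots only: max(106/3, 10/4) = 35.33 servings → $15.90.
banana + broccoli with both tight: 1.923 servings and 1.41 servings → $1.33.
banana + carrots: the both-tight solution has a negative serving — not a feasible corner.
broccoli + carrots with both tight: 1.521 servings and 1.359 servings → $1.52.
So the least-cost plan costs $1.33.

$1.33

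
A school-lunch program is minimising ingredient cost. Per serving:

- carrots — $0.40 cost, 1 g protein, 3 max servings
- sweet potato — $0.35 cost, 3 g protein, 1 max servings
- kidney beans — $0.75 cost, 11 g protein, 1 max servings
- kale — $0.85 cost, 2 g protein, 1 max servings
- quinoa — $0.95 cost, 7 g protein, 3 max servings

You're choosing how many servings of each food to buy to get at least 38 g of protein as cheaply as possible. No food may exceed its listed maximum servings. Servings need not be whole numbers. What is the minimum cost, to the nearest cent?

Cost per g of protein: kidney beans $0.0682, sweet potato $0.1167, quinoa $0.1357, carrots $0.4000, kale $0.4250.
Take 1 serving of kidney beans: +11.0 g protein for $0.75 (total $0.75, still need 27.0 g).
Take 1 serving of sweet potato: +3.0 g protein for $0.35 (total $1.10, still need 24.0 g).
Take 3 servings of quinoa: +21.0 g protein for $2.85 (total $3.95, still need 3.0 g).
Take 3 servings of carrots: +3.0 g protein for $1.20 (total $5.15, still need 0.0 g).
Greedy by cheapest-per-g is optimal for a single linear constraint, so the minimum cost is $5.15.

$5.15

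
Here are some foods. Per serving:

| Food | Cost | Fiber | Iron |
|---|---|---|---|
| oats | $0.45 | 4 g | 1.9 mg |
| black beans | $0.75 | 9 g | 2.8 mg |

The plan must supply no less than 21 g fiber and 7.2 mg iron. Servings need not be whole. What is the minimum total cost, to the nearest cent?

Minimising a linear cost over {fiber ≥ 21, iron ≥ 7.2, servings ≥ 0} — the optimum is at a vertex, using one or two foods.
oats only: max(21/4, 7.2/1.9) = 5.25 servings → $2.36.
black beans only: max(21/9, 7.2/2.8) = 2.571 servings → $1.93.
oats + black beans with both tight: 1.017 servings and 1.881 servings → $1.87.
Cheapest feasible corner: $1.87.

$1.87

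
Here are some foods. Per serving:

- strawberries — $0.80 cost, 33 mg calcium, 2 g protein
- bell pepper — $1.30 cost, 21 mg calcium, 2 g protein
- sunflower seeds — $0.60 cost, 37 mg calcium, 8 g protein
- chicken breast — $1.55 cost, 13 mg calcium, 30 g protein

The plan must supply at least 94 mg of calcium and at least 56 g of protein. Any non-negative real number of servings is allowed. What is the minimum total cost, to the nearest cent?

A basic optimal solution has at most two foods positive. Try each food alone and each pair with both targets met exactly.
strawberries only: max(94/33, 56/2) = 28 servings → $22.40.
bell pepper only: max(94/21, 56/2) = 28 servings → $36.40.
sunflower seeds only: max(94/37, 56/8) = 7 servings → $4.20.
chicken breast only: max(94/13, 56/30) = 7.231 servings → $11.21.
strawberries + bell pepper with both targets exact would need a negative amount; discard.
strawberries + sunflower seeds with both targets exact would need a negative amount; discard.
strawberries + chicken breast with both tight: 2.17 servings and 1.722 servings → $4.41.
bell pepper + sunflower seeds: intersection lies outside the first quadrant.
bell pepper + chicken breast with both tight: 3.464 servings and 1.636 servings → $7.04.
sunflower seeds + chicken breast with both tight: 2.08 servings and 1.312 servings → $3.28.
Cheapest feasible corner: $3.28.

$3.28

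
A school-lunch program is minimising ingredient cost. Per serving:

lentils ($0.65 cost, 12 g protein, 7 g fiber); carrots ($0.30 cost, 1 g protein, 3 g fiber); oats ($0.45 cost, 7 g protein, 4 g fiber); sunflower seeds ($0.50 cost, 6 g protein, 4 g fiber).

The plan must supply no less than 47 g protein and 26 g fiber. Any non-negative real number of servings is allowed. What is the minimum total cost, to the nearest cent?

$2.55

An LP optimum is at a vertex; with two nutrient constraints at most two foods are used. Check each candidate.
lentils only: max(47/12, 26/7) = 3.917 servings → $2.55.
carrots only: max(47/1, 26/3) = 47 servings → $14.10.
oats only: max(47/7, 26/4) = 6.714 servings → $3.02.
sunflower seeds only: max(47/6, 26/4) = 7.833 servings → $3.92.
lentils + carrots: intersection lies outside the first quadrant.
lentils + oats: the both-tight solution has a negative serving — not a feasible corner.
lentils + sunflower seeds with both targets exact would need a negative amount; discard.
carrots + oats: the both-tight solution has a negative serving — not a feasible corner.
carrots + sunflower seeds: intersection lies outside the first quadrant.
oats + sunflower seeds: the both-tight solution has a negative serving — not a feasible corner.
The minimum over all feasible corners is $2.55.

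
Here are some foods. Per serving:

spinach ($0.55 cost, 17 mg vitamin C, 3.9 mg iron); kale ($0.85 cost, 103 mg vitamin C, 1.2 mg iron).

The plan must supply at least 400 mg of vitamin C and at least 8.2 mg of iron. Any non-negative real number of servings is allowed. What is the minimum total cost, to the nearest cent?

At the optimum either one food covers both requirements or two foods hit both targets exactly; no other combination can be cheaper.
spinach only: max(400/17, 8.2/3.9) = 23.53 servings → $12.94.
kale only: max(400/103, 8.2/1.2) = 6.833 servings → $5.81.
spinach + kale with both tight: 0.9562 servings and 3.726 servings → $3.69.
The minimum over all feasible corners is $3.69.

$3.69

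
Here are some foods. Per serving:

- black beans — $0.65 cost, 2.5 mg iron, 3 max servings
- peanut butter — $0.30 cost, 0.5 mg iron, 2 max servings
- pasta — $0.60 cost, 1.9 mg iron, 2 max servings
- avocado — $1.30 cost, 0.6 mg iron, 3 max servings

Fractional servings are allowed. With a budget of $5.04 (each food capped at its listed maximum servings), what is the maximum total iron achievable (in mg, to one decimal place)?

12.9 mg

Iron per dollar: black beans 3.846, pasta 3.167, peanut butter 1.667, avocado 0.4615.
Take 3 servings of black beans: spends $1.95, +7.5 mg iron (running total 7.5 mg).
Take 2 servings of pasta: spends $1.20, +3.8 mg iron (running total 11.3 mg).
Take 2 servings of peanut butter: spends $0.60, +1.0 mg iron (running total 12.3 mg).
Take 0.9923 servings of avocado: spends $1.29, +0.6 mg iron (running total 12.9 mg).
Filling greedily by iron-per-dollar is optimal for one linear limit, giving 12.9 mg.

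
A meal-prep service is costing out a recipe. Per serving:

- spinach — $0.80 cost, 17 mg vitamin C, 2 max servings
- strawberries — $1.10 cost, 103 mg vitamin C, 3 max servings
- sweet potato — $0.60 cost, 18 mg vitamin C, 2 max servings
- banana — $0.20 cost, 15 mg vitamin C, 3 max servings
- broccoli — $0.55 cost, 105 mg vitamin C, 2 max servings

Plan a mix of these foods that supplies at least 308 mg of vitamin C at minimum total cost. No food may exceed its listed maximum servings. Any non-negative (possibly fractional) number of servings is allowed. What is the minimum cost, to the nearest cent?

$2.15

Cost per mg of vitamin C: broccoli $0.0052, strawberries $0.0107, banana $0.0133, sweet potato $0.0333, spinach $0.0471.
Take 2 servings of broccoli: +210.0 mg vitamin C for $1.10 (total $1.10, still need 98.0 mg).
Take 0.9515 servings of strawberries: +98.0 mg vitamin C for $1.05 (total $2.15, still need 0.0 mg).
Greedy by cheapest-per-mg is optimal for a single linear constraint, so the minimum cost is $2.15.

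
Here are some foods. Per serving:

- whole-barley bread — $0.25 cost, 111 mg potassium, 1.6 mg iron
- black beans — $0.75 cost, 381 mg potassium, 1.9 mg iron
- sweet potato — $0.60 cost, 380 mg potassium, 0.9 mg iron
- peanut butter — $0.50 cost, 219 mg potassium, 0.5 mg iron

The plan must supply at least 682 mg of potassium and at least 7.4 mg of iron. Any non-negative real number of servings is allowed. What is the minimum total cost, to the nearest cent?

$1.40

Two binding constraints pin down two serving amounts, so the optimal mix uses at most two foods. The candidates are each food alone (scaled to the tighter of potassium/iron) and each pair with both constraints tight.
whole-barley bread only: max(682/111, 7.4/1.6) = 6.144 servings → $1.54.
black beans only: max(682/381, 7.4/1.9) = 3.895 servings → $2.92.
sweet potato only: max(682/380, 7.4/0.9) = 8.222 servings → $4.93.
peanut butter only: max(682/219, 7.4/0.5) = 14.8 servings → $7.40.
whole-barley bread + black beans with both tight: 3.821 servings and 0.6767 servings → $1.46.
whole-barley bread + sweet potato with both tight: 4.326 servings and 0.531 servings → $1.40.
whole-barley bread + peanut butter with both tight: 4.339 servings and 0.9149 servings → $1.54.
black beans + sweet potato: intersection lies outside the first quadrant.
black beans + peanut butter: intersection lies outside the first quadrant.
sweet potato + peanut butter: intersection lies outside the first quadrant.
The minimum over all feasible corners is $1.40.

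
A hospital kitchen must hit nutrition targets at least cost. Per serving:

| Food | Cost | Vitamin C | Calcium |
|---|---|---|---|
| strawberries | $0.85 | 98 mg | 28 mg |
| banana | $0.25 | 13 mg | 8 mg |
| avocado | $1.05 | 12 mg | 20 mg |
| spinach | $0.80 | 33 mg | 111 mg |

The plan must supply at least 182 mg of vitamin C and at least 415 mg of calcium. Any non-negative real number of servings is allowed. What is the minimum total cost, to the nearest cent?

$3.41

An LP optimum is at a vertex; with two nutrient constraints at most two foods are used. Check each candidate.
strawberries only: max(182/98, 415/28) = 14.82 servings → $12.60.
banana only: max(182/13, 415/8) = 51.88 servings → $12.97.
avocado only: max(182/12, 415/20) = 20.75 servings → $21.79.
spinach only: max(182/33, 415/111) = 5.515 servings → $4.41.
strawberries + banana: intersection lies outside the first quadrant.
strawberries + avocado: the both-tight solution has a negative serving — not a feasible corner.
strawberries + spinach with both tight: 0.6537 servings and 3.574 servings → $3.41.
banana + avocado with both targets exact would need a negative amount; discard.
banana + spinach with both tight: 5.519 servings and 3.341 servings → $4.05.
avocado + spinach with both tight: 9.683 servings and 1.994 servings → $11.76.
So the least-cost plan costs $3.41.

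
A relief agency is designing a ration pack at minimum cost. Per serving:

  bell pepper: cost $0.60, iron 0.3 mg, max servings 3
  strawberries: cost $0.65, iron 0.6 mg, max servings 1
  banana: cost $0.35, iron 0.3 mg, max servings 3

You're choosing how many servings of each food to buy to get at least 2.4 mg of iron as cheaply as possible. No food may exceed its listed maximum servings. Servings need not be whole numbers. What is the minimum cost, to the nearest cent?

$3.50

Cost per mg of iron: strawberries $1.0833, banana $1.1667, bell pepper $2.0000.
Take 1 serving of strawberries: +0.6 mg iron for $0.65 (total $0.65, still need 1.8 mg).
Take 3 servings of banana: +0.9 mg iron for $1.05 (total $1.70, still need 0.9 mg).
Take 3 servings of bell pepper: +0.9 mg iron for $1.80 (total $3.50, still need 0.0 mg).
Greedy by cheapest-per-mg is optimal for a single linear constraint, so the minimum cost is $3.50.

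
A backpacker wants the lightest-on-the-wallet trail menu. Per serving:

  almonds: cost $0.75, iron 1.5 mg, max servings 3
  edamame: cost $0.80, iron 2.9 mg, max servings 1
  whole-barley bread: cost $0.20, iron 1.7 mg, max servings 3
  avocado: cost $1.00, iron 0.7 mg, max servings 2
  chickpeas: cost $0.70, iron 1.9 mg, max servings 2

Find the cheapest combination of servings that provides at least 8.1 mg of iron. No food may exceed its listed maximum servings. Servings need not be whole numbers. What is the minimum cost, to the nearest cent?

Cost per mg of iron: whole-barley bread $0.1176, edamame $0.2759, chickpeas $0.3684, almonds $0.5000, avocado $1.4286.
Take 3 servings of whole-barley bread: +5.1 mg iron for $0.60 (total $0.60, still need 3.0 mg).
Take 1 serving of edamame: +2.9 mg iron for $0.80 (total $1.40, still need 0.1 mg).
Take 0.05263 servings of chickpeas: +0.1 mg iron for $0.04 (total $1.44, still need 0.0 mg).
Greedy by cheapest-per-mg is optimal for a single linear constraint, so the minimum cost is $1.44.

$1.44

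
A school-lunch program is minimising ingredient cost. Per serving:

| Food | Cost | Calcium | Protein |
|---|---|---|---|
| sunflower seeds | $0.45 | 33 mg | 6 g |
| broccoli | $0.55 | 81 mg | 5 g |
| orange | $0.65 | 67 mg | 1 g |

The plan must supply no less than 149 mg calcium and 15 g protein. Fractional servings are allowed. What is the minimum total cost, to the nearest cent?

Two binding constraints pin down two serving amounts, so the optimal mix uses at most two foods. The candidates are each food alone (scaled to the tighter of calcium/protein) and each pair with both constraints tight.
sunflower seeds only: max(149/33, 15/6) = 4.515 servings → $2.03.
broccoli only: max(149/81, 15/5) = 3 servings → $1.65.
orange only: max(149/67, 15/1) = 15 servings → $9.75.
sunflower seeds + broccoli with both tight: 1.464 servings and 1.243 servings → $1.34.
sunflower seeds + orange with both tight: 2.32 servings and 1.081 servings → $1.75.
broccoli + orange with both targets exact would need a negative amount; discard.
The minimum over all feasible corners is $1.34.

$1.34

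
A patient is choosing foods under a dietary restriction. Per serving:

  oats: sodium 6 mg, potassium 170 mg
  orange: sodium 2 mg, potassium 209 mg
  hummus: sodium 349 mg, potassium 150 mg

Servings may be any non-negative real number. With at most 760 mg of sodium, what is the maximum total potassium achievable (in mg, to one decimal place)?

Potassium per mg sodium: orange 104.5, oats 28.33, hummus 0.4298.
With no serving limits, spend the whole sodium allowance on orange: 760 mg / 2 mg × 209 mg = 79420.0 mg.

79420.0 mg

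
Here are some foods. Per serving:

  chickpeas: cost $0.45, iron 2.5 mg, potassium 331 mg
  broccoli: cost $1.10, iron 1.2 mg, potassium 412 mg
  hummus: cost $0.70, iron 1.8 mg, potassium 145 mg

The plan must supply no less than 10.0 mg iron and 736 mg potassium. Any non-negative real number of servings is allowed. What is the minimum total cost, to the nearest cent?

$1.80

An LP optimum is at a vertex; with two nutrient constraints at most two foods are used. Check each candidate.
chickpeas only: max(10.0/2.5, 736/331) = 4 servings → $1.80.
broccoli only: max(10.0/1.2, 736/412) = 8.333 servings → $9.17.
hummus only: max(10.0/1.8, 736/145) = 5.556 servings → $3.89.
chickpeas + broccoli: the both-tight solution has a negative serving — not a feasible corner.
chickpeas + hummus: intersection lies outside the first quadrant.
broccoli + hummus: the both-tight solution has a negative serving — not a feasible corner.
Cheapest feasible corner: $1.80.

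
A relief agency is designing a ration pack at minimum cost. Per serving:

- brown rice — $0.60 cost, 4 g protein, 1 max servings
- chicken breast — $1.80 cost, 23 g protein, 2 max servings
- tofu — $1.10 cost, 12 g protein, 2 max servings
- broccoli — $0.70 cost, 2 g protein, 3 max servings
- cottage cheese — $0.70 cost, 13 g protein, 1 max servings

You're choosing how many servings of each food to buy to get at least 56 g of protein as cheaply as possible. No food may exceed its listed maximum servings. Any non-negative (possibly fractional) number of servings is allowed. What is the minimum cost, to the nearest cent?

$4.07

Cost per g of protein: cottage cheese $0.0538, chicken breast $0.0783, tofu $0.0917, brown rice $0.1500, broccoli $0.3500.
Take 1 serving of cottage cheese: +13.0 g protein for $0.70 (total $0.70, still need 43.0 g).
Take 1.87 servings of chicken breast: +43.0 g protein for $3.37 (total $4.07, still need 0.0 g).
Greedy by cheapest-per-g is optimal for a single linear constraint, so the minimum cost is $4.07.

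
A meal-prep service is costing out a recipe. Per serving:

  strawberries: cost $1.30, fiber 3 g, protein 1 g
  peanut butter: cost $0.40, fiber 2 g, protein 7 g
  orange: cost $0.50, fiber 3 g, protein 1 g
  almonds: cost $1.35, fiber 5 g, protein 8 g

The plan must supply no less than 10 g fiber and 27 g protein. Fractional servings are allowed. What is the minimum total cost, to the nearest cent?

At the optimum either one food covers both requirements or two foods hit both targets exactly; no other combination can be cheaper.
strawberries only: max(10/3, 27/1) = 27 servings → $35.10.
peanut butter only: max(10/2, 27/7) = 5 servings → $2.00.
orange only: max(10/3, 27/1) = 27 servings → $13.50.
almonds only: max(10/5, 27/8) = 3.375 servings → $4.56.
strawberries + peanut butter with both tight: 0.8421 servings and 3.737 servings → $2.59.
strawberries + orange (both tight): parallel constraints — no distinct corner.
strawberries + almonds with both targets exact would need a negative amount; discard.
peanut butter + orange with both tight: 3.737 servings and 0.8421 servings → $1.92.
peanut butter + almonds with both tight: 2.895 servings and 0.8421 servings → $2.29.
orange + almonds with both targets exact would need a negative amount; discard.
Cheapest feasible corner: $1.92.

$1.92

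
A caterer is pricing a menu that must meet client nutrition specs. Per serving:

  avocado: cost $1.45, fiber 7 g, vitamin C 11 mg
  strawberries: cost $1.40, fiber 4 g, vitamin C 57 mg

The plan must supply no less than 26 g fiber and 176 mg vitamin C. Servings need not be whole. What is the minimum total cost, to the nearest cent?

$6.91

Two binding constraints pin down two serving amounts, so the optimal mix uses at most two foods. The candidates are each food alone (scaled to the tighter of fiber/vitamin C) and each pair with both constraints tight.
avocado only: max(26/7, 176/11) = 16 servings → $23.20.
strawberries only: max(26/4, 176/57) = 6.5 servings → $9.10.
avocado + strawberries with both tight: 2.192 servings and 2.665 servings → $6.91.
Cheapest feasible corner: $6.91.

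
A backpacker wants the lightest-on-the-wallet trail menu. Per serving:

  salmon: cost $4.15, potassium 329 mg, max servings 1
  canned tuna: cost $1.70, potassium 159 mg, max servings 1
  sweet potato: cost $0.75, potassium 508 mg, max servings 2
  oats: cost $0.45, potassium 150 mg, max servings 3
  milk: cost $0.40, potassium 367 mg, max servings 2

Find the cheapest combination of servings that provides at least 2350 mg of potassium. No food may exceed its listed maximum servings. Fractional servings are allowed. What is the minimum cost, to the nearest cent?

Cost per mg of potassium: milk $0.0011, sweet potato $0.0015, oats $0.0030, canned tuna $0.0107, salmon $0.0126.
Take 2 servings of milk: +734.0 mg potassium for $0.80 (total $0.80, still need 1616.0 mg).
Take 2 servings of sweet potato: +1016.0 mg potassium for $1.50 (total $2.30, still need 600.0 mg).
Take 3 servings of oats: +450.0 mg potassium for $1.35 (total $3.65, still need 150.0 mg).
Take 0.9434 servings of canned tuna: +150.0 mg potassium for $1.60 (total $5.25, still need 0.0 mg).
Greedy by cheapest-per-mg is optimal for a single linear constraint, so the minimum cost is $5.25.

$5.25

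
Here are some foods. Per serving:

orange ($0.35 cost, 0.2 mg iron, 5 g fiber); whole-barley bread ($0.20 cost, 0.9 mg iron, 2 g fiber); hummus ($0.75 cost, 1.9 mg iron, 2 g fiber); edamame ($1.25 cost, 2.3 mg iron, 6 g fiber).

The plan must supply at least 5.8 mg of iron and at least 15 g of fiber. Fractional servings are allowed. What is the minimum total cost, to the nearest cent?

$1.43

For a min-cost LP with two ≥-constraints, a basic feasible solution has at most two positive variables.
orange only: max(5.8/0.2, 15/5) = 29 servings → $10.15.
whole-barley bread only: max(5.8/0.9, 15/2) = 7.5 servings → $1.50.
hummus only: max(5.8/1.9, 15/2) = 7.5 servings → $5.62.
edamame only: max(5.8/2.3, 15/6) = 2.522 servings → $3.15.
orange + whole-barley bread with both tight: 0.4634 servings and 6.341 servings → $1.43.
orange + hummus with both tight: 1.857 servings and 2.857 servings → $2.79.
orange + edamame with both targets exact would need a negative amount; discard.
whole-barley bread + hummus: the both-tight solution has a negative serving — not a feasible corner.
whole-barley bread + edamame with both tight: 0.375 servings and 2.375 servings → $3.04.
hummus + edamame with both tight: 0.04412 servings and 2.485 servings → $3.14.
So the least-cost plan costs $1.43.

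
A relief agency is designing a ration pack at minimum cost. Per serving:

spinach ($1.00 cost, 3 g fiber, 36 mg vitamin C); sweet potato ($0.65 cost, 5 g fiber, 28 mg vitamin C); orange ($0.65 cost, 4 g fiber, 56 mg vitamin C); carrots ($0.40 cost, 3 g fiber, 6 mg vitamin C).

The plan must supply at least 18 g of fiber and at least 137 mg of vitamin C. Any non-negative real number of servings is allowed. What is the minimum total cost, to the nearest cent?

$2.48

With two linear requirements the optimum uses one or two foods; enumerate the corners.
spinach only: max(18/3, 137/36) = 6 servings → $6.00.
sweet potato only: max(18/5, 137/28) = 4.893 servings → $3.18.
orange only: max(18/4, 137/56) = 4.5 servings → $2.92.
carrots only: max(18/3, 137/6) = 22.83 servings → $9.13.
spinach + sweet potato with both tight: 1.885 servings and 2.469 servings → $3.49.
spinach + orange: intersection lies outside the first quadrant.
spinach + carrots with both tight: 3.367 servings and 2.633 servings → $4.42.
sweet potato + orange with both tight: 2.738 servings and 1.077 servings → $2.48.
sweet potato + carrots: intersection lies outside the first quadrant.
orange + carrots with both tight: 2.104 servings and 3.194 servings → $2.65.
Cheapest feasible corner: $2.48.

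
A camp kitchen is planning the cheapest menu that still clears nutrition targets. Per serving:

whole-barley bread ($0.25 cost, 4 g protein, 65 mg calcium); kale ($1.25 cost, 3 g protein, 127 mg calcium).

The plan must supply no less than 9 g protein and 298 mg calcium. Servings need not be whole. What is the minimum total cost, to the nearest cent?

A basic optimal solution has at most two foods positive. Try each food alone and each pair with both targets met exactly.
whole-barley bread only: max(9/4, 298/65) = 4.585 servings → $1.15.
kale only: max(9/3, 298/127) = 3 servings → $3.75.
whole-barley bread + kale with both tight: 0.7955 servings and 1.939 servings → $2.62.
The minimum over all feasible corners is $1.15.

$1.15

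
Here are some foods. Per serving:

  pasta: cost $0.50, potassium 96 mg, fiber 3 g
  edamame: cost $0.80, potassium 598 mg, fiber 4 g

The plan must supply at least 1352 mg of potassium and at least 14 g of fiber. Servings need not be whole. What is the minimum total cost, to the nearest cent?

$2.59

Compare the cost at each extreme point of the feasible region.
pasta only: max(1352/96, 14/3) = 14.08 servings → $7.04.
edamame only: max(1352/598, 14/4) = 3.5 servings → $2.80.
pasta + edamame with both tight: 2.102 servings and 1.923 servings → $2.59.
So the least-cost plan costs $2.59.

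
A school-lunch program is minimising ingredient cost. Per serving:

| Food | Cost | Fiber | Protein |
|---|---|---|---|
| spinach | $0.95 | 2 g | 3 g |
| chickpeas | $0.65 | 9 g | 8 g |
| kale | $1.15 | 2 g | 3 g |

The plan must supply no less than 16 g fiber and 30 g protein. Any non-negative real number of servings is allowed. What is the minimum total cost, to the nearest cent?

$2.44

At the optimum either one food covers both requirements or two foods hit both targets exactly; no other combination can be cheaper.
spinach only: max(16/2, 30/3) = 10 servings → $9.50.
chickpeas only: max(16/9, 30/8) = 3.75 servings → $2.44.
kale only: max(16/2, 30/3) = 10 servings → $11.50.
spinach + chickpeas with both targets exact would need a negative amount; discard.
spinach + kale (both tight): parallel constraints — no distinct corner.
chickpeas + kale: intersection lies outside the first quadrant.
The minimum over all feasible corners is $2.44.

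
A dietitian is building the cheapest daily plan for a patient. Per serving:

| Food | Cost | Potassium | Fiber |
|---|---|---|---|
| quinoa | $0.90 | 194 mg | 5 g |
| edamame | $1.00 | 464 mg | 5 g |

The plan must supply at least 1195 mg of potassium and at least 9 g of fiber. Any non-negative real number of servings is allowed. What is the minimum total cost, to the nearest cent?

Two binding constraints pin down two serving amounts, so the optimal mix uses at most two foods. The candidates are each food alone (scaled to the tighter of potassium/fiber) and each pair with both constraints tight.
quinoa only: max(1195/194, 9/5) = 6.16 servings → $5.54.
edamame only: max(1195/464, 9/5) = 2.575 servings → $2.58.
quinoa + edamame: the both-tight solution has a negative serving — not a feasible corner.
So the least-cost plan costs $2.58.

$2.58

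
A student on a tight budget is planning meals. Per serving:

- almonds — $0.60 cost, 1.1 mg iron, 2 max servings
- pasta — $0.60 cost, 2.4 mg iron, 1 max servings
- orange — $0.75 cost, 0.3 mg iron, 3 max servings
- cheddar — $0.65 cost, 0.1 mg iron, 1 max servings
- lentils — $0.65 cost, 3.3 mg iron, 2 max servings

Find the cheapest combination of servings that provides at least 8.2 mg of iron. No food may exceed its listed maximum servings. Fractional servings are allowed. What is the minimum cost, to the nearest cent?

$1.70

Cost per mg of iron: lentils $0.1970, pasta $0.2500, almonds $0.5455, orange $2.5000, cheddar $6.5000.
Take 2 servings of lentils: +6.6 mg iron for $1.30 (total $1.30, still need 1.6 mg).
Take 0.6667 servings of pasta: +1.6 mg iron for $0.40 (total $1.70, still need 0.0 mg).
Filling from the cheapest source first is optimal under one linear minimum: $1.70.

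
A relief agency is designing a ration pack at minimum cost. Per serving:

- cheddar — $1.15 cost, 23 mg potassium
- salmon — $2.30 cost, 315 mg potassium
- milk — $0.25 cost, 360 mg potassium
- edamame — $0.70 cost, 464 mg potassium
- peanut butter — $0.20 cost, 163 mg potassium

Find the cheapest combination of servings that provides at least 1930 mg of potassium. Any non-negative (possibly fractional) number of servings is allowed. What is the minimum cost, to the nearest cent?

$1.34

Cost per mg of potassium: milk $0.0007, peanut butter $0.0012, edamame $0.0015, salmon $0.0073, cheddar $0.0500.
With no serving limits, use only milk: 1930 mg / 360 mg = 5.361 servings × $0.25 = $1.34.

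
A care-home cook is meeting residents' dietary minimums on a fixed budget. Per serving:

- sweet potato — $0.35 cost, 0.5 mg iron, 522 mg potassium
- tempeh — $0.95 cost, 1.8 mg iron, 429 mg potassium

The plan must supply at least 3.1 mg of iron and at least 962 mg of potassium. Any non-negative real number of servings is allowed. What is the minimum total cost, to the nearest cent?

Compare the cost at each extreme point of the feasible region.
sweet potato only: max(3.1/0.5, 962/522) = 6.2 servings → $2.17.
tempeh only: max(3.1/1.8, 962/429) = 2.242 servings → $2.13.
sweet potato + tempeh with both tight: 0.554 servings and 1.568 servings → $1.68.
So the least-cost plan costs $1.68.

$1.68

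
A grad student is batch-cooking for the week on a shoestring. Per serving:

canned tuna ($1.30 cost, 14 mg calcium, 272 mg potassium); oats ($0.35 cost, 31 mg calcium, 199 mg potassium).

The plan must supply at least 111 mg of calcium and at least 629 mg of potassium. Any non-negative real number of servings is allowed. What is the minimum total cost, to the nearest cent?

This is a tiny linear program; its minimum lies at a vertex of the feasible set. List the vertices and price them.
canned tuna only: max(111/14, 629/272) = 7.929 servings → $10.31.
oats only: max(111/31, 629/199) = 3.581 servings → $1.25.
canned tuna + oats: the both-tight solution has a negative serving — not a feasible corner.
The minimum over all feasible corners is $1.25.

$1.25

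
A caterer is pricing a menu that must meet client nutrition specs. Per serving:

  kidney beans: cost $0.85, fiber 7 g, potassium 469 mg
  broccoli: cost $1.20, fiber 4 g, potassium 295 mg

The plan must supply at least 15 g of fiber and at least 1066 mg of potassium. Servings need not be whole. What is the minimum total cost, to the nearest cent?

Minimising a linear cost over {fiber ≥ 15, potassium ≥ 1066, servings ≥ 0} — the optimum is at a vertex, using one or two foods.
kidney beans only: max(15/7, 1066/469) = 2.273 servings → $1.93.
broccoli only: max(15/4, 1066/295) = 3.75 servings → $4.50.
kidney beans + broccoli with both tight: 0.8519 servings and 2.259 servings → $3.44.
The minimum over all feasible corners is $1.93.

$1.93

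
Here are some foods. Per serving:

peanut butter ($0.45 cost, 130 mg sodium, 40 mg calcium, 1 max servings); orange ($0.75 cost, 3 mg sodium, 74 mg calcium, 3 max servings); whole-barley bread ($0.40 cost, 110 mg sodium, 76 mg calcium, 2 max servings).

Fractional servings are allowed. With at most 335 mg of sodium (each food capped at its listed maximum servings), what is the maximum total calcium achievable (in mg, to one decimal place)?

406.6 mg

Calcium per mg sodium: orange 24.67, whole-barley bread 0.6909, peanut butter 0.3077.
Take 3 servings of orange: uses 9 mg sodium, +222.0 mg calcium (running total 222.0 mg).
Take 2 servings of whole-barley bread: uses 220 mg sodium, +152.0 mg calcium (running total 374.0 mg).
Take 0.8154 servings of peanut butter: uses 106 mg sodium, +32.6 mg calcium (running total 406.6 mg).
Greedy by best ratio exhausts the sodium allowance optimally: 406.6 mg.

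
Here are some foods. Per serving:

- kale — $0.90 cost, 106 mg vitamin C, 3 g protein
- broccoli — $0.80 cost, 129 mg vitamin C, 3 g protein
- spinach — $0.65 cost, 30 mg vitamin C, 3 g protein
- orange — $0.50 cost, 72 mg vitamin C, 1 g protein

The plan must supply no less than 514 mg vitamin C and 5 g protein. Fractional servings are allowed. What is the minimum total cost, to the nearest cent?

Check every corner: each single food scaled to meet both minima, and each pair solved so both constraints bind.
kale only: max(514/106, 5/3) = 4.849 servings → $4.36.
broccoli only: max(514/129, 5/3) = 3.984 servings → $3.19.
spinach only: max(514/30, 5/3) = 17.13 servings → $11.14.
orange only: max(514/72, 5/1) = 7.139 servings → $3.57.
kale + broccoli with both targets exact would need a negative amount; discard.
kale + spinach: intersection lies outside the first quadrant.
kale + orange with both targets exact would need a negative amount; discard.
broccoli + spinach with both targets exact would need a negative amount; discard.
broccoli + orange with both targets exact would need a negative amount; discard.
spinach + orange: the both-tight solution has a negative serving — not a feasible corner.
The minimum over all feasible corners is $3.19.

$3.19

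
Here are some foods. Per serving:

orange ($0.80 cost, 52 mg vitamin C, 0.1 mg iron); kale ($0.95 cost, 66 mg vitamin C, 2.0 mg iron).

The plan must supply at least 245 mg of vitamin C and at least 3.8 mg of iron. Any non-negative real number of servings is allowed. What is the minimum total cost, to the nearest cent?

The cheapest plan sits at a corner of the feasible region — with two constraints it uses at most two foods.
orange only: max(245/52, 3.8/0.1) = 38 servings → $30.40.
kale only: max(245/66, 3.8/2.0) = 3.712 servings → $3.53.
orange + kale with both tight: 2.456 servings and 1.777 servings → $3.65.
So the least-cost plan costs $3.53.

$3.53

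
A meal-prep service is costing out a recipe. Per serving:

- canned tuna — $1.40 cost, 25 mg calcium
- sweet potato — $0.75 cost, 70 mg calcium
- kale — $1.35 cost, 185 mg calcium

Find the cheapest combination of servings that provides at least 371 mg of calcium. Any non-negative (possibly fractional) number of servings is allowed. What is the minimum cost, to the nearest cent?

$2.71

Cost per mg of calcium: kale $0.0073, sweet potato $0.0107, canned tuna $0.0560.
With no serving limits, use only kale: 371 mg / 185 mg = 2.005 servings × $1.35 = $2.71.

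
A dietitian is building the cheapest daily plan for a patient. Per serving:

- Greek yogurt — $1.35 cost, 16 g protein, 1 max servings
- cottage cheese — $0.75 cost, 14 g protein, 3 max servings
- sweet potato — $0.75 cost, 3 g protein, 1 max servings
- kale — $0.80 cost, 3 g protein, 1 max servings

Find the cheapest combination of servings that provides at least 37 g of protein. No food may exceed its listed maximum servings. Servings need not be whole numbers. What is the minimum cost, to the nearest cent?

$1.98

Cost per g of protein: cottage cheese $0.0536, Greek yogurt $0.0844, sweet potato $0.2500, kale $0.2667.
Take 2.643 servings of cottage cheese: +37.0 g protein for $1.98 (total $1.98, still need 0.0 g).
Filling from the cheapest source first is optimal under one linear minimum: $1.98.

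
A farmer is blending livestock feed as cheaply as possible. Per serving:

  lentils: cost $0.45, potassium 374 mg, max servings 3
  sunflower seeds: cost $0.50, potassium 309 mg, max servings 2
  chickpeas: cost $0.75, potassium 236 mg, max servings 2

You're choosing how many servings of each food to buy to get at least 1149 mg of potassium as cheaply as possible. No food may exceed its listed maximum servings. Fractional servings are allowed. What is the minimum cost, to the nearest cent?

$1.39

Cost per mg of potassium: lentils $0.0012, sunflower seeds $0.0016, chickpeas $0.0032.
Take 3 servings of lentils: +1122.0 mg potassium for $1.35 (total $1.35, still need 27.0 mg).
Take 0.08738 servings of sunflower seeds: +27.0 mg potassium for $0.04 (total $1.39, still need 0.0 mg).
Greedy by cheapest-per-mg is optimal for a single linear constraint, so the minimum cost is $1.39.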